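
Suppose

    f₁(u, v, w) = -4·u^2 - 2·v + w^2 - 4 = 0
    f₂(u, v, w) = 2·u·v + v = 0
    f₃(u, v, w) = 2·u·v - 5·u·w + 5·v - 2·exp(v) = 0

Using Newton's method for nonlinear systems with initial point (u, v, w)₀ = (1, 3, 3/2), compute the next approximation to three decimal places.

(-0.087, 2.175, 1.967)

At (1, 3, 3/2): F = (-11.750, 9.000, -26.67107).
Jacobian J = [[-8·u, -2, 2·w], [2·v, 2·u + 1, 0], [2·v - 5·w, 2·u - 2·exp(v) + 5, -5·u]].
At the point, J = [[-8.000, -2.000, 3.000], [6.000, 3.000, 0.000], [-1.500, -33.17107, -5.000]] (det J = -523.57933).
Solving J·Δ = −F gives Δ = (-1.087, -0.825, 0.467).
Then the next iterate is (u, v, w)₁ = (-0.087, 2.175, 1.967).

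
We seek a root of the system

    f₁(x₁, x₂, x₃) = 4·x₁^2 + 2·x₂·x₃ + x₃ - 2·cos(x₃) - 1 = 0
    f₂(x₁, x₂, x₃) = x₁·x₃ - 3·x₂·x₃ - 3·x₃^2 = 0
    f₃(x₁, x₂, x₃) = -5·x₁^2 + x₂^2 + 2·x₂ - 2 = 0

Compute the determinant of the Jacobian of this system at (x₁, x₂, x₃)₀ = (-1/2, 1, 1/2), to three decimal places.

J = [[8·x₁, 2·x₃, 2·x₂ + 2·sin(x₃) + 1], [x₃, -3·x₃, x₁ - 3·x₂ - 6·x₃], [-10·x₁, 2·x₂ + 2, 0]].
At the point, J = [[-4.000, 1.000, 3.95885], [0.500, -1.500, -6.500], [5.000, 4.000, 0.000]].
det J = -98.891.

-98.891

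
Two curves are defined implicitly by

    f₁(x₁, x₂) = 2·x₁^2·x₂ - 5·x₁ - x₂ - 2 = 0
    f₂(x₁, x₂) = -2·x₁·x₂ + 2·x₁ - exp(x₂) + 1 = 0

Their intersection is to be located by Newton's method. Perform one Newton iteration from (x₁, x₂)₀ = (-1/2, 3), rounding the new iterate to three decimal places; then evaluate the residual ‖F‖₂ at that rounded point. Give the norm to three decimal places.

At (-1/2, 3): F = (-1.000, -17.08554).
Jacobian J = [[4·x₁·x₂ - 5, 2·x₁^2 - 1], [-2·x₂ + 2, -2·x₁ - exp(x₂)]].
At the point, J = [[-11.000, -0.500], [-4.000, -19.08554]] (det J = 207.94091).
Solving J·Δ = −F gives Δ = (-0.051, -0.885).
Then the next iterate is (x₁, x₂)₁ = (-0.551, 2.115).
Re-evaluating at (-0.551, 2.115): F = (-0.07577, -6.06086), so ‖F‖₂ = 6.061.

6.061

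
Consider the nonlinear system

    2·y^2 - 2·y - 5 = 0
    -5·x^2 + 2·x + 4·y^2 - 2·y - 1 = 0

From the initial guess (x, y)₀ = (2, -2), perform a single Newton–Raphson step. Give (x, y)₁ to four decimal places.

At (2, -2): F = (7.0000, 3.0000).
Jacobian J = [[0, 4·y - 2], [-10·x + 2, 8·y - 2]].
At the point, J = [[0.0000, -10.0000], [-18.0000, -18.0000]] (det J = -180.0000).
Solving J·Δ = −F gives Δ = (-0.5333, 0.7000).
Then the next iterate is (x, y)₁ = (1.4667, -1.3000).

(1.4667, -1.3000)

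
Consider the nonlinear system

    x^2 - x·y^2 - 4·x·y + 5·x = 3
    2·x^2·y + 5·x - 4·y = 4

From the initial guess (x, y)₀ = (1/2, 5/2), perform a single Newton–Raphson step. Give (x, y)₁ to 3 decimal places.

At (1/2, 5/2): F = (-8.375, -10.250).
Jacobian J = [[2·x - y^2 - 4·y + 5, -2·x·y - 4·x], [4·x·y + 5, 2·x^2 - 4]].
At the point, J = [[-10.250, -4.500], [10.000, -3.500]] (det J = 80.875).
Solving J·Δ = −F gives Δ = (0.208, -2.335).
Then the next iterate is (x, y)₁ = (0.708, 0.165).

(0.708, 0.165)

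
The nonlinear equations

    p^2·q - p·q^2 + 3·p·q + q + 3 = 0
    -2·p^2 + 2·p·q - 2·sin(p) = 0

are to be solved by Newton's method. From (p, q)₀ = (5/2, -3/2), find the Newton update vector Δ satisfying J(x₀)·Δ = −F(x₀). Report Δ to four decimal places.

(-1.9078, -0.1095)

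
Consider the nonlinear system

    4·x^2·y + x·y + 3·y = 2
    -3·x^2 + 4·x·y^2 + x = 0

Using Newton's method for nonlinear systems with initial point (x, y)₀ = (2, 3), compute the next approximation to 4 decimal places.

(1.1544, 2.1487)

At (2, 3): F = (61.0000, 62.0000).
Jacobian J = [[8·x·y + y, 4·x^2 + x + 3], [-6·x + 4·y^2 + 1, 8·x·y]].
At the point, J = [[51.0000, 21.0000], [25.0000, 48.0000]] (det J = 1923.0000).
Solving J·Δ = −F gives Δ = (-0.8456, -0.8513).
Then the next iterate is (x, y)₁ = (1.1544, 2.1487).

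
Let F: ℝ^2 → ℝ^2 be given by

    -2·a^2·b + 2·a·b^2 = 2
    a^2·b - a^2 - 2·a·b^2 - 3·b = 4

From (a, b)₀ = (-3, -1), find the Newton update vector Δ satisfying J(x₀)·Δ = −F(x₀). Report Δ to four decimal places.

At (-3, -1): F = (10.0000, -13.0000).
Jacobian J = [[-4·a·b + 2·b^2, -2·a^2 + 4·a·b], [2·a·b - 2·a - 2·b^2, a^2 - 4·a·b - 3]].
At the point, J = [[-10.0000, -6.0000], [10.0000, -6.0000]] (det J = 120.0000).
Solving J·Δ = −F gives Δ = (1.1500, -0.2500).

(1.1500, -0.2500)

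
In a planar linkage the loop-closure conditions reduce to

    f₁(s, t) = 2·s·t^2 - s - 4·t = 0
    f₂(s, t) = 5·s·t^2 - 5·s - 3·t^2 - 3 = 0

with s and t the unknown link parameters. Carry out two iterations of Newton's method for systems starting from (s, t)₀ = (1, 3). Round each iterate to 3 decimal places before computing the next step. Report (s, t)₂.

(0.787, 2.726)

At (1, 3): F = (5.000, 10.000).
Jacobian J = [[2·t^2 - 1, 4·s·t - 4], [5·t^2 - 5, 10·s·t - 6·t]].
At the point, J = [[17.000, 8.000], [40.000, 12.000]] (det J = -116.000).
Solving J·Δ = −F gives Δ = (-0.172, -0.259).
Then the next iterate is (s, t)₁ = (0.828, 2.741).
Round to (0.828, 2.741) and repeat: F = (0.64966, 1.42491), J = [[14.02616, 5.07819], [32.56541, 6.24948]].
Δ = (-0.041, -0.015), so (s, t)₂ = (0.787, 2.726).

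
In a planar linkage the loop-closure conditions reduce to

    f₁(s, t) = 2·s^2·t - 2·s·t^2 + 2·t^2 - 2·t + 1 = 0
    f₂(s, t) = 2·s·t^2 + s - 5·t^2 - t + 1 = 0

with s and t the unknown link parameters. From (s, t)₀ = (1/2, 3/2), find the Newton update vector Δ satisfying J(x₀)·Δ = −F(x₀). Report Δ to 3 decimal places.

(-0.044, -0.711)

At (1/2, 3/2): F = (1.000, -9.000).
Jacobian J = [[4·s·t - 2·t^2, 2·s^2 - 4·s·t + 4·t - 2], [2·t^2 + 1, 4·s·t - 10·t - 1]].
At the point, J = [[-1.500, 1.500], [5.500, -13.000]] (det J = 11.250).
Solving J·Δ = −F gives Δ = (-0.044, -0.711).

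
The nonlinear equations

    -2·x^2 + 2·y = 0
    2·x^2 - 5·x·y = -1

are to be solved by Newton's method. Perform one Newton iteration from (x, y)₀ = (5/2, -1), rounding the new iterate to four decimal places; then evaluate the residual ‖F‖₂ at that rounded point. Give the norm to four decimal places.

At (5/2, -1): F = (-14.5000, 26.0000).
Jacobian J = [[-4·x, 2], [4·x - 5·y, -5·x]].
At the point, J = [[-10.0000, 2.0000], [15.0000, -12.5000]] (det J = 95.0000).
Solving J·Δ = −F gives Δ = (-1.3605, 0.4474).
Then the next iterate is (x, y)₁ = (1.1395, -0.5526).
Re-evaluating at (1.1395, -0.5526): F = (-3.702120, 6.745359), so ‖F‖₂ = 7.6945.

7.6945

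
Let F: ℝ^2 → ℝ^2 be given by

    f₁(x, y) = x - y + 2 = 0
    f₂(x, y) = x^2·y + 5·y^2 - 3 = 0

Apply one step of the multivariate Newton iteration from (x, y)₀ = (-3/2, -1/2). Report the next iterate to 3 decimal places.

At (-3/2, -1/2): F = (1.000, -2.875).
Jacobian J = [[1, -1], [2·x·y, x^2 + 10·y]].
At the point, J = [[1.000, -1.000], [1.500, -2.750]] (det J = -1.250).
Solving J·Δ = −F gives Δ = (-4.500, -3.500).
Then the next iterate is (x, y)₁ = (-6.000, -4.000).

(-6.000, -4.000)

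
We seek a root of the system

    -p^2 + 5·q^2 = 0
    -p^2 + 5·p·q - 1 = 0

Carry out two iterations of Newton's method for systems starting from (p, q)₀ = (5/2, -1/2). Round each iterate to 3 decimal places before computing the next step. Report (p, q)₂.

At (5/2, -1/2): F = (-5.000, -13.500).
Jacobian J = [[-2·p, 10·q], [-2·p + 5·q, 5·p]].
At the point, J = [[-5.000, -5.000], [-7.500, 12.500]] (det J = -100.000).
Solving J·Δ = −F gives Δ = (-1.300, 0.300).
Then the next iterate is (p, q)₁ = (1.200, -0.200).
Round to (1.200, -0.200) and repeat: F = (-1.240, -3.640), J = [[-2.400, -2.000], [-3.400, 6.000]].
Δ = (-0.694, 0.213), so (p, q)₂ = (0.506, 0.013).

(0.506, 0.013)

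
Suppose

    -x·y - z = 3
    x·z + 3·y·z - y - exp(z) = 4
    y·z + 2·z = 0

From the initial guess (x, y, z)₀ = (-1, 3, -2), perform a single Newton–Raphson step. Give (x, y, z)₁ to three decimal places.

At (-1, 3, -2): F = (2.000, -23.13534, -10.000).
Jacobian J = [[-y, -x, -1], [z, 3·z - 1, x + 3·y - exp(z)], [0, z, y + 2]].
At the point, J = [[-3.000, 1.000, -1.000], [-2.000, -7.000, 7.86466], [0.000, -2.000, 5.000]] (det J = 63.81201).
Solving J·Δ = −F gives Δ = (-0.348, -1.741, 1.304).
Then the next iterate is (x, y, z)₁ = (-1.348, 1.259, -0.696).

(-1.348, 1.259, -0.696)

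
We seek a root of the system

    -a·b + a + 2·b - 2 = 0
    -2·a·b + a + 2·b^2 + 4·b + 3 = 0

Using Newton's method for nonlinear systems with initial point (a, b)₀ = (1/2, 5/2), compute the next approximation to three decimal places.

At (1/2, 5/2): F = (2.250, 23.500).
Jacobian J = [[-b + 1, -a + 2], [-2·b + 1, -2·a + 4·b + 4]].
At the point, J = [[-1.500, 1.500], [-4.000, 13.000]] (det J = -13.500).
Solving J·Δ = −F gives Δ = (-0.444, -1.944).
Then the next iterate is (a, b)₁ = (0.056, 0.556).

(0.056, 0.556)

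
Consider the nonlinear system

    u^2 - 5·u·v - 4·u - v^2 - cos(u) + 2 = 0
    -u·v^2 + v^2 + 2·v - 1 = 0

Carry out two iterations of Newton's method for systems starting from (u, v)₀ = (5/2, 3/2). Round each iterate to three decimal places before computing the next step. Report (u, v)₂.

At (5/2, 3/2): F = (-21.94886, -1.375).
Jacobian J = [[2·u - 5·v + sin(u) - 4, -5·u - 2·v], [-v^2, -2·u·v + 2·v + 2]].
At the point, J = [[-5.90153, -15.500], [-2.250, -2.500]] (det J = -20.12118).
Solving J·Δ = −F gives Δ = (1.668, -2.051).
Then the next iterate is (u, v)₁ = (4.168, -0.551).
Round to (4.168, -0.551) and repeat: F = (14.39736, -3.06381), J = [[6.23556, -19.738], [-0.30360, 5.49114]].
Δ = (-0.658, 0.522), so (u, v)₂ = (3.510, -0.029).

(3.510, -0.029)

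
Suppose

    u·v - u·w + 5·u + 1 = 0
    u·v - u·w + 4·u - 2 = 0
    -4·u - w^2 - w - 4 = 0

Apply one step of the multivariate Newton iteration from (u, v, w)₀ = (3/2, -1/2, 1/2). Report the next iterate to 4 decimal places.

(-3.0000, 10.4583, 4.1250)

At (3/2, -1/2, 1/2): F = (7.0000, 2.5000, -10.7500).
Jacobian J = [[v - w + 5, u, -u], [v - w + 4, u, -u], [-4, 0, -2·w - 1]].
At the point, J = [[4.0000, 1.5000, -1.5000], [3.0000, 1.5000, -1.5000], [-4.0000, 0.0000, -2.0000]] (det J = -3.0000).
Solving J·Δ = −F gives Δ = (-4.5000, 10.9583, 3.6250).
Then the next iterate is (u, v, w)₁ = (-3.0000, 10.4583, 4.1250).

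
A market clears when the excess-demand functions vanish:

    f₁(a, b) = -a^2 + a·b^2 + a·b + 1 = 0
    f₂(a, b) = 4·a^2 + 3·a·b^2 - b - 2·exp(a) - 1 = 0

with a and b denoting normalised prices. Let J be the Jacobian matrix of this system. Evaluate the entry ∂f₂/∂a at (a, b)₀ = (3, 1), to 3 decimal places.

∂f₂/∂a = 8·a + 3·b^2 - 2·exp(a).
At (3, 1) this is -13.171.

-13.171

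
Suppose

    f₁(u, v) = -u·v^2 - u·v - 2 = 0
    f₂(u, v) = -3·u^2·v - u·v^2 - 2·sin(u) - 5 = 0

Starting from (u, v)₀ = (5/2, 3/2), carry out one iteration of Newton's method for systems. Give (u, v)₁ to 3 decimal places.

(1.742, 0.647)

At (5/2, 3/2): F = (-11.375, -39.94694).
Jacobian J = [[-v^2 - v, -2·u·v - u], [-6·u·v - v^2 - 2·cos(u), -3·u^2 - 2·u·v]].
At the point, J = [[-3.750, -10.000], [-23.14771, -26.250]] (det J = -133.03963).
Solving J·Δ = −F gives Δ = (-0.758, -0.853).
Then the next iterate is (u, v)₁ = (1.742, 0.647).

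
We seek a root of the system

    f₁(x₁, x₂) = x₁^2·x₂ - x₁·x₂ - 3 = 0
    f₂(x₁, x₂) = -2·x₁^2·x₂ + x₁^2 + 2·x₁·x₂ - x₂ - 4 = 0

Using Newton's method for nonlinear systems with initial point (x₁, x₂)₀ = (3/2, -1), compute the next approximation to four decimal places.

(36.7500, 98.0000)

At (3/2, -1): F = (-3.7500, 0.7500).
Jacobian J = [[2·x₁·x₂ - x₂, x₁^2 - x₁], [-4·x₁·x₂ + 2·x₁ + 2·x₂, -2·x₁^2 + 2·x₁ - 1]].
At the point, J = [[-2.0000, 0.7500], [7.0000, -2.5000]] (det J = -0.2500).
Solving J·Δ = −F gives Δ = (35.2500, 99.0000).
Then the next iterate is (x₁, x₂)₁ = (36.7500, 98.0000).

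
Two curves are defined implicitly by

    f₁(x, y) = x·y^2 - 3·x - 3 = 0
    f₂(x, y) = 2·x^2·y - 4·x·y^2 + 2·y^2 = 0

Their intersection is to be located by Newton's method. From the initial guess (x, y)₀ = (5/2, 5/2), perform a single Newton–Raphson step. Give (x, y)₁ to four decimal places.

At (5/2, 5/2): F = (5.1250, -18.7500).
Jacobian J = [[y^2 - 3, 2·x·y], [4·x·y - 4·y^2, 2·x^2 - 8·x·y + 4·y]].
At the point, J = [[3.2500, 12.5000], [0.0000, -27.5000]] (det J = -89.3750).
Solving J·Δ = −F gives Δ = (1.0455, -0.6818).
Then the next iterate is (x, y)₁ = (3.5455, 1.8182).

(3.5455, 1.8182)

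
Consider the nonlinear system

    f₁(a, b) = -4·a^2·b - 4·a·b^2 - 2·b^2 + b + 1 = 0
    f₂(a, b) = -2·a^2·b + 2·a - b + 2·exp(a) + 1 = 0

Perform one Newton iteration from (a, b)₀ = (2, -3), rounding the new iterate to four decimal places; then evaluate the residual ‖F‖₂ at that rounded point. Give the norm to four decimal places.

20.0444

At (2, -3): F = (-44.0000, 46.778112).
Jacobian J = [[-8·a·b - 4·b^2, -4·a^2 - 8·a·b - 4·b + 1], [-4·a·b + 2·exp(a) + 2, -2·a^2 - 1]].
At the point, J = [[12.0000, 45.0000], [40.778112, -9.0000]] (det J = -1943.015049).
Solving J·Δ = −F gives Δ = (-0.8796, 1.2123).
Then the next iterate is (a, b)₁ = (1.1204, -1.7877).
Re-evaluating at (1.1204, -1.7877): F = (-12.525688, 15.648847), so ‖F‖₂ = 20.0444.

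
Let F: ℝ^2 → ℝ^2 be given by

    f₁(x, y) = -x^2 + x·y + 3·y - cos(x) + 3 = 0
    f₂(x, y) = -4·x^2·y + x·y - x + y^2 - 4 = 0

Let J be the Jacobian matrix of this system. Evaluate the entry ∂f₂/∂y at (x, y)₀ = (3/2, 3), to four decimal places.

-1.5000

∂f₂/∂y = -4·x^2 + x + 2·y.
At (3/2, 3) this is -1.5000.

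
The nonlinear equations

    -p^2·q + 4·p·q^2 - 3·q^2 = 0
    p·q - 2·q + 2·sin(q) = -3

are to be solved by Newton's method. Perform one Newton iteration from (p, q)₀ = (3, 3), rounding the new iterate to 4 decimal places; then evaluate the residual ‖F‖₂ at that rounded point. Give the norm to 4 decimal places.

At (3, 3): F = (54.0000, 6.282240).
Jacobian J = [[-2·p·q + 4·q^2, -p^2 + 8·p·q - 6·q], [q, p + 2·cos(q) - 2]].
At the point, J = [[18.0000, 45.0000], [3.0000, -0.979985]] (det J = -152.639730).
Solving J·Δ = −F gives Δ = (-2.1988, -0.3205).
Then the next iterate is (p, q)₁ = (0.8012, 2.6795).
Re-evaluating at (0.8012, 2.6795): F = (-0.249622, 0.679460), so ‖F‖₂ = 0.7239.

0.7239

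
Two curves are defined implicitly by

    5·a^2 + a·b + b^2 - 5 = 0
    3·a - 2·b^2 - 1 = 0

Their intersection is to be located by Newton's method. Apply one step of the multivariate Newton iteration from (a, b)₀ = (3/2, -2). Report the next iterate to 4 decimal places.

(1.0807, -1.2803)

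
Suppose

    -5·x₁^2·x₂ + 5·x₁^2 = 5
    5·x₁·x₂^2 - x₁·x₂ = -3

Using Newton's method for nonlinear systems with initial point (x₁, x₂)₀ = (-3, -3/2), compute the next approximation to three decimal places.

(-1.819, -1.079)

At (-3, -3/2): F = (107.500, -35.250).
Jacobian J = [[-10·x₁·x₂ + 10·x₁, -5·x₁^2], [5·x₂^2 - x₂, 10·x₁·x₂ - x₁]].
At the point, J = [[-75.000, -45.000], [12.750, 48.000]] (det J = -3026.250).
Solving J·Δ = −F gives Δ = (1.181, 0.421).
Then the next iterate is (x₁, x₂)₁ = (-1.819, -1.079).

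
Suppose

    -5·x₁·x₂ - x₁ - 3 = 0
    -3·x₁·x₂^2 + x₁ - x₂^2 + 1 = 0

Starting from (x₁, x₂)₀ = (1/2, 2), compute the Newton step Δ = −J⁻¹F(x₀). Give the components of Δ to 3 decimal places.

At (1/2, 2): F = (-8.500, -8.500).
Jacobian J = [[-5·x₂ - 1, -5·x₁], [-3·x₂^2 + 1, -6·x₁·x₂ - 2·x₂]].
At the point, J = [[-11.000, -2.500], [-11.000, -10.000]] (det J = 82.500).
Solving J·Δ = −F gives Δ = (-0.773, 0.000).

(-0.773, 0.000)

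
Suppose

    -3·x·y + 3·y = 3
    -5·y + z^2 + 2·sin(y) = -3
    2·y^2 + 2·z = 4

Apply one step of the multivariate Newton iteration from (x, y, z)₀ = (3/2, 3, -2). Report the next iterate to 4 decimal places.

(0.7869, 2.2784, -2.6702)

At (3/2, 3, -2): F = (-7.5000, -7.717760, 10.0000).
Jacobian J = [[-3·y, -3·x + 3, 0], [0, 2·cos(y) - 5, 2·z], [0, 4·y, 2]].
At the point, J = [[-9.0000, -1.5000, 0.0000], [0.0000, -6.979985, -4.0000], [0.0000, 12.0000, 2.0000]] (det J = -306.360270).
Solving J·Δ = −F gives Δ = (-0.7131, -0.7216, -0.6702).
Then the next iterate is (x, y, z)₁ = (0.7869, 2.2784, -2.6702).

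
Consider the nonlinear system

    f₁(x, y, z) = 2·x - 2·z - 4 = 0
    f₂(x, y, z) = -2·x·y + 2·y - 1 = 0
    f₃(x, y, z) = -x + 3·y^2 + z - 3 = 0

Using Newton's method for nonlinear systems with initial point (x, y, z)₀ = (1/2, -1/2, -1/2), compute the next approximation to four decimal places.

At (1/2, -1/2, -1/2): F = (-2.0000, -1.5000, -3.2500).
Jacobian J = [[2, 0, -2], [-2·y, -2·x + 2, 0], [-1, 6·y, 1]].
At the point, J = [[2.0000, 0.0000, -2.0000], [1.0000, 1.0000, 0.0000], [-1.0000, -3.0000, 1.0000]] (det J = 6.0000).
Solving J·Δ = −F gives Δ = (2.9167, -1.4167, 1.9167).
Then the next iterate is (x, y, z)₁ = (3.4167, -1.9167, 1.4167).

(3.4167, -1.9167, 1.4167)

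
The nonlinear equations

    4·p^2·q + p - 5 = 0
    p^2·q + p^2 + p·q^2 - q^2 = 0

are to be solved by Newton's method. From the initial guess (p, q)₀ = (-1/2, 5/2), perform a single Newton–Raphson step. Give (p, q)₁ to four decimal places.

At (-1/2, 5/2): F = (-3.0000, -8.5000).
Jacobian J = [[8·p·q + 1, 4·p^2], [2·p·q + 2·p + q^2, p^2 + 2·p·q - 2·q]].
At the point, J = [[-9.0000, 1.0000], [2.7500, -7.2500]] (det J = 62.5000).
Solving J·Δ = −F gives Δ = (-0.4840, -1.3560).
Then the next iterate is (p, q)₁ = (-0.9840, 1.1440).

(-0.9840, 1.1440)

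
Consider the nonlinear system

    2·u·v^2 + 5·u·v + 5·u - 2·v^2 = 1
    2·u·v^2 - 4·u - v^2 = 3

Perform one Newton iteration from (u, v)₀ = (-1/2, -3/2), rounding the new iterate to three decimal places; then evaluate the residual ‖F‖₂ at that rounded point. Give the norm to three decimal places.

3.628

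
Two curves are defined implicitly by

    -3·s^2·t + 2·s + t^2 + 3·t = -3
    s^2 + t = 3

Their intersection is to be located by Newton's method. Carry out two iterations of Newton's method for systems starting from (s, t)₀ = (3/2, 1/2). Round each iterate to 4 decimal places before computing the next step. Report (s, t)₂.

(1.3719, 1.3813)

At (3/2, 1/2): F = (4.3750, -0.2500).
Jacobian J = [[-6·s·t + 2, -3·s^2 + 2·t + 3], [2·s, 1]].
At the point, J = [[-2.5000, -2.7500], [3.0000, 1.0000]] (det J = 5.7500).
Solving J·Δ = −F gives Δ = (-0.6413, 2.1739).
Then the next iterate is (s, t)₁ = (0.8587, 2.6739).
Round to (0.8587, 2.6739) and repeat: F = (13.973915, 0.411266), J = [[-11.776468, 6.135703], [1.7174, 1.0000]].
Δ = (0.5132, -1.2926), so (s, t)₂ = (1.3719, 1.3813).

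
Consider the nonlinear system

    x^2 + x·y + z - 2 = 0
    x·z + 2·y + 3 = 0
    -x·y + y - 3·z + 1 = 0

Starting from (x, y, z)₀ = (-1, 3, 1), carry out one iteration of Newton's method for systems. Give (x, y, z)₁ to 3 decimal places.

At (-1, 3, 1): F = (-3.000, 8.000, 4.000).
Jacobian J = [[2·x + y, x, 1], [z, 2, x], [-y, -x + 1, -3]].
At the point, J = [[1.000, -1.000, 1.000], [1.000, 2.000, -1.000], [-3.000, 2.000, -3.000]] (det J = -2.000).
Solving J·Δ = −F gives Δ = (0.000, -5.000, -2.000).
Then the next iterate is (x, y, z)₁ = (-1.000, -2.000, -1.000).

(-1.000, -2.000, -1.000)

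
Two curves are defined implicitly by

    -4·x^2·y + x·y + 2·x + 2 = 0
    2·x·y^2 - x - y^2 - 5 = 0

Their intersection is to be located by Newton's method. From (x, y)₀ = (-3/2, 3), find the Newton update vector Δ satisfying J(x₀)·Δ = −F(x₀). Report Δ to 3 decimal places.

(0.453, -1.325)

At (-3/2, 3): F = (-32.500, -39.500).
Jacobian J = [[-8·x·y + y + 2, -4·x^2 + x], [2·y^2 - 1, 4·x·y - 2·y]].
At the point, J = [[41.000, -10.500], [17.000, -24.000]] (det J = -805.500).
Solving J·Δ = −F gives Δ = (0.453, -1.325).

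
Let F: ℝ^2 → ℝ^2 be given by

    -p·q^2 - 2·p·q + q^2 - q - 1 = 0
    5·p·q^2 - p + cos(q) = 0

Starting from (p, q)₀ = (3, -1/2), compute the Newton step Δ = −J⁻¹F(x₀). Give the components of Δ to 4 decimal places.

(-2.1683, 0.0748)

At (3, -1/2): F = (2.0000, 1.627583).
Jacobian J = [[-q^2 - 2·q, -2·p·q - 2·p + 2·q - 1], [5·q^2 - 1, 10·p·q - sin(q)]].
At the point, J = [[0.7500, -5.0000], [0.2500, -14.520574]] (det J = -9.640431).
Solving J·Δ = −F gives Δ = (-2.1683, 0.0748).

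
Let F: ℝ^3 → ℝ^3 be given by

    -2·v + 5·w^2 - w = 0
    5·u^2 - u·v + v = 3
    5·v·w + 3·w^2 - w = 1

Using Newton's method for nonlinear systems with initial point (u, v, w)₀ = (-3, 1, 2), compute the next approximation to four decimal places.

(-1.5772, 0.5270, 1.1081)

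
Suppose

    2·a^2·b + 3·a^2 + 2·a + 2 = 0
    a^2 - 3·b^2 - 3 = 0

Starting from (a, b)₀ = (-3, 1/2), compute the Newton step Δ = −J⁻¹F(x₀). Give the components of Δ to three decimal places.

At (-3, 1/2): F = (32.000, 5.250).
Jacobian J = [[4·a·b + 6·a + 2, 2·a^2], [2·a, -6·b]].
At the point, J = [[-22.000, 18.000], [-6.000, -3.000]] (det J = 174.000).
Solving J·Δ = −F gives Δ = (1.095, -0.440).

(1.095, -0.440)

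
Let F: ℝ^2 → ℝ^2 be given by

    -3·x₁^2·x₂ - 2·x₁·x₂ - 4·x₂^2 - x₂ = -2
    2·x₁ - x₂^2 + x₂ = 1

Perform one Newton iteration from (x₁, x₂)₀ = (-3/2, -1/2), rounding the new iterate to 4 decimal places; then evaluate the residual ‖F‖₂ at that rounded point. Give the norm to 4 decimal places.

7.6313

At (-3/2, -1/2): F = (3.3750, -4.7500).
Jacobian J = [[-6·x₁·x₂ - 2·x₂, -3·x₁^2 - 2·x₁ - 8·x₂ - 1], [2, -2·x₂ + 1]].
At the point, J = [[-3.5000, -0.7500], [2.0000, 2.0000]] (det J = -5.5000).
Solving J·Δ = −F gives Δ = (0.5795, 1.7955).
Then the next iterate is (x₁, x₂)₁ = (-0.9205, 1.2955).
Re-evaluating at (-0.9205, 1.2955): F = (-6.916876, -3.223820), so ‖F‖₂ = 7.6313.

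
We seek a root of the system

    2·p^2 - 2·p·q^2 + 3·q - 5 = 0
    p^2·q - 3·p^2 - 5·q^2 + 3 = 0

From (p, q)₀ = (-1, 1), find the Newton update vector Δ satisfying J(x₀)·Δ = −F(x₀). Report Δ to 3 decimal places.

(-0.385, -0.615)

At (-1, 1): F = (2.000, -4.000).
Jacobian J = [[4·p - 2·q^2, -4·p·q + 3], [2·p·q - 6·p, p^2 - 10·q]].
At the point, J = [[-6.000, 7.000], [4.000, -9.000]] (det J = 26.000).
Solving J·Δ = −F gives Δ = (-0.385, -0.615).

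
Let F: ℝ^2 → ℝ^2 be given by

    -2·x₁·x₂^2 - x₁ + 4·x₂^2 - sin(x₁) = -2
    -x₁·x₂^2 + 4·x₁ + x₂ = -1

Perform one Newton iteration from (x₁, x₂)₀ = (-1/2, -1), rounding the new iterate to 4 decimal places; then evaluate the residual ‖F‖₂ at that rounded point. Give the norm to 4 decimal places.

At (-1/2, -1): F = (7.979426, -1.5000).
Jacobian J = [[-2·x₂^2 - cos(x₁) - 1, -4·x₁·x₂ + 8·x₂], [-x₂^2 + 4, -2·x₁·x₂ + 1]].
At the point, J = [[-3.877583, -10.0000], [3.0000, 0.0000]] (det J = 30.0000).
Solving J·Δ = −F gives Δ = (0.5000, 0.6041).
Then the next iterate is (x₁, x₂)₁ = (0.0000, -0.3959).
Re-evaluating at (0.0000, -0.3959): F = (2.626947, 0.6041), so ‖F‖₂ = 2.6955.

2.6955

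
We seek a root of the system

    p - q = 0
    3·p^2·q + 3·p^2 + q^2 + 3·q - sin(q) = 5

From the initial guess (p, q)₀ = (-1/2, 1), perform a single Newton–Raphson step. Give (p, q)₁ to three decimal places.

(-10.820, -10.820)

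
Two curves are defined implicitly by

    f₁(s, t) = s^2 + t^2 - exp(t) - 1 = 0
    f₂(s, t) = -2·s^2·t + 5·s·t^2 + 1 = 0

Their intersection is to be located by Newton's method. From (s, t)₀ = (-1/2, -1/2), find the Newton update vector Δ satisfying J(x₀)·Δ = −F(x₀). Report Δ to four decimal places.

(-0.7564, -0.2180)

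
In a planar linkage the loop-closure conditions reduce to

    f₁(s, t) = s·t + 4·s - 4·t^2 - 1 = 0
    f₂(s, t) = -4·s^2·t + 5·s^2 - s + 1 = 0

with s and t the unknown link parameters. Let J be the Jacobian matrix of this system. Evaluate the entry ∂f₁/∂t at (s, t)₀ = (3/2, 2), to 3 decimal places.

∂f₁/∂t = s - 8·t.
At (3/2, 2) this is -14.500.

-14.500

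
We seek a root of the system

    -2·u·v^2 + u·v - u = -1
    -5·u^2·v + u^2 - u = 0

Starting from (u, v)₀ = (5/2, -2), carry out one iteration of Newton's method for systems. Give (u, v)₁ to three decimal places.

(1.740, -1.194)

At (5/2, -2): F = (-26.500, 66.250).
Jacobian J = [[-2·v^2 + v - 1, -4·u·v + u], [-10·u·v + 2·u - 1, -5·u^2]].
At the point, J = [[-11.000, 22.500], [54.000, -31.250]] (det J = -871.250).
Solving J·Δ = −F gives Δ = (-0.760, 0.806).
Then the next iterate is (u, v)₁ = (1.740, -1.194).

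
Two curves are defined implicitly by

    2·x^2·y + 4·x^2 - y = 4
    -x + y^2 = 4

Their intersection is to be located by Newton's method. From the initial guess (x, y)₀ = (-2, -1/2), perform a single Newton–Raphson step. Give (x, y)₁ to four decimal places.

(-2.1974, -2.0526)

At (-2, -1/2): F = (8.5000, -1.7500).
Jacobian J = [[4·x·y + 8·x, 2·x^2 - 1], [-1, 2·y]].
At the point, J = [[-12.0000, 7.0000], [-1.0000, -1.0000]] (det J = 19.0000).
Solving J·Δ = −F gives Δ = (-0.1974, -1.5526).
Then the next iterate is (x, y)₁ = (-2.1974, -2.0526).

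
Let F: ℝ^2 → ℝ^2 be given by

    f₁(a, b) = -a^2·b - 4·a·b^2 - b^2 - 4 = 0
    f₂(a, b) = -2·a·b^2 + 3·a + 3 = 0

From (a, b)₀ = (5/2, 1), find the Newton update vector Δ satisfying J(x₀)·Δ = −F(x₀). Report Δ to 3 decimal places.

(-3.111, 0.239)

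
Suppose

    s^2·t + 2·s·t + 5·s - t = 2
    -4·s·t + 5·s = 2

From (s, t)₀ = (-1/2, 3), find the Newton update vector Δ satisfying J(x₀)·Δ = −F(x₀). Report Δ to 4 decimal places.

(4.5000, 15.0000)

At (-1/2, 3): F = (-9.7500, 1.5000).
Jacobian J = [[2·s·t + 2·t + 5, s^2 + 2·s - 1], [-4·t + 5, -4·s]].
At the point, J = [[8.0000, -1.7500], [-7.0000, 2.0000]] (det J = 3.7500).
Solving J·Δ = −F gives Δ = (4.5000, 15.0000).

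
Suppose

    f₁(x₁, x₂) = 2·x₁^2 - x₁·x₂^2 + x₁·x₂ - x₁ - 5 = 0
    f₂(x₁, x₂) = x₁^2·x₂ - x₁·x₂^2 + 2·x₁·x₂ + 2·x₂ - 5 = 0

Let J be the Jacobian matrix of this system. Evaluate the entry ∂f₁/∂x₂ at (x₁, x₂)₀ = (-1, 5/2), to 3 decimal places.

4.000

∂f₁/∂x₂ = -2·x₁·x₂ + x₁.
At (-1, 5/2) this is 4.000.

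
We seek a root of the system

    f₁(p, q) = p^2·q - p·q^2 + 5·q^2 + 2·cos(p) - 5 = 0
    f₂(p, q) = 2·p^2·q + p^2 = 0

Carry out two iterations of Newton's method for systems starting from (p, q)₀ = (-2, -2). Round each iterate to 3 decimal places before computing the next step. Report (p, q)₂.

At (-2, -2): F = (14.16771, -12.000).
Jacobian J = [[2·p·q - q^2 - 2·sin(p), p^2 - 2·p·q + 10·q], [4·p·q + 2·p, 2·p^2]].
At the point, J = [[5.81859, -24.000], [12.000, 8.000]] (det J = 334.54876).
Solving J·Δ = −F gives Δ = (0.522, 0.717).
Then the next iterate is (p, q)₁ = (-1.478, -1.283).
Round to (-1.478, -1.283) and repeat: F = (3.04600, -3.42090), J = [[4.13785, -14.43806], [4.62910, 4.36897]].
Δ = (0.425, 0.333), so (p, q)₂ = (-1.053, -0.950).

(-1.053, -0.950)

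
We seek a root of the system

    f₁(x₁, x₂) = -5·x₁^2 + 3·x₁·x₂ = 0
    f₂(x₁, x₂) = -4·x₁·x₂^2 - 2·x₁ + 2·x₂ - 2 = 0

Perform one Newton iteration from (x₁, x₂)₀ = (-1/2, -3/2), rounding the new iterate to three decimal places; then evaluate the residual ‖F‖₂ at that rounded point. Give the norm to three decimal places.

At (-1/2, -3/2): F = (1.000, 0.500).
Jacobian J = [[-10·x₁ + 3·x₂, 3·x₁], [-4·x₂^2 - 2, -8·x₁·x₂ + 2]].
At the point, J = [[0.500, -1.500], [-11.000, -4.000]] (det J = -18.500).
Solving J·Δ = −F gives Δ = (-0.176, 0.608).
Then the next iterate is (x₁, x₂)₁ = (-0.676, -0.892).
Re-evaluating at (-0.676, -0.892): F = (-0.47590, -0.28052), so ‖F‖₂ = 0.552.

0.552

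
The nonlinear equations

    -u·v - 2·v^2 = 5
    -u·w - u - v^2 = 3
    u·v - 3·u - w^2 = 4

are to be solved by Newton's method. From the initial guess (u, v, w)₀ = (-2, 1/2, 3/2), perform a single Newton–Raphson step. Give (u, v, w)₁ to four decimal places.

(-11.0000, 16.9643, -2.3929)

At (-2, 1/2, 3/2): F = (-4.5000, 1.7500, -1.2500).
Jacobian J = [[-v, -u - 4·v, 0], [-w - 1, -2·v, -u], [v - 3, u, -2·w]].
At the point, J = [[-0.5000, 0.0000, 0.0000], [-2.5000, -1.0000, 2.0000], [-2.5000, -2.0000, -3.0000]] (det J = -3.5000).
Solving J·Δ = −F gives Δ = (-9.0000, 16.4643, -3.8929).
Then the next iterate is (u, v, w)₁ = (-11.0000, 16.9643, -2.3929).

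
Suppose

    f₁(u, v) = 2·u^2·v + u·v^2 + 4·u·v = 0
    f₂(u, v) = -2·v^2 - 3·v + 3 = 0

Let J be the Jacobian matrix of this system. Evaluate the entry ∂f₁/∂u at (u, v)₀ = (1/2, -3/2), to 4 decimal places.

-6.7500

∂f₁/∂u = 4·u·v + v^2 + 4·v.
At (1/2, -3/2) this is -6.7500.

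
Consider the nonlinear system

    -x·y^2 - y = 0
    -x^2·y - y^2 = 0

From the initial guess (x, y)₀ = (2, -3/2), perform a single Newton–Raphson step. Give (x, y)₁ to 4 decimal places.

At (2, -3/2): F = (-3.0000, 3.7500).
Jacobian J = [[-y^2, -2·x·y - 1], [-2·x·y, -x^2 - 2·y]].
At the point, J = [[-2.2500, 5.0000], [6.0000, -1.0000]] (det J = -27.7500).
Solving J·Δ = −F gives Δ = (-0.5676, 0.3446).
Then the next iterate is (x, y)₁ = (1.4324, -1.1554).

(1.4324, -1.1554)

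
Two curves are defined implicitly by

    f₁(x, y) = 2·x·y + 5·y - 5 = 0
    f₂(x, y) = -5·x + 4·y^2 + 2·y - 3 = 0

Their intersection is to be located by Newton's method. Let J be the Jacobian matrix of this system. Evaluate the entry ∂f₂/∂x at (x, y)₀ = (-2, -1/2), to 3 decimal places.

∂f₂/∂x = -5.
At (-2, -1/2) this is -5.000.

-5.000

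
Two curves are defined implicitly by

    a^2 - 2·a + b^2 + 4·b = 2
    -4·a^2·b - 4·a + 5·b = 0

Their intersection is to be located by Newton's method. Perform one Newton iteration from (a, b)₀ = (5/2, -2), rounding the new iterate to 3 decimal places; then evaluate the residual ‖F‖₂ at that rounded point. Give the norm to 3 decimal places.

At (5/2, -2): F = (-4.750, 30.000).
Jacobian J = [[2·a - 2, 2·b + 4], [-8·a·b - 4, -4·a^2 + 5]].
At the point, J = [[3.000, 0.000], [36.000, -20.000]] (det J = -60.000).
Solving J·Δ = −F gives Δ = (1.583, 4.350).
Then the next iterate is (a, b)₁ = (4.083, 2.350).
Re-evaluating at (4.083, 2.350): F = (21.42739, -161.28836), so ‖F‖₂ = 162.705.

162.705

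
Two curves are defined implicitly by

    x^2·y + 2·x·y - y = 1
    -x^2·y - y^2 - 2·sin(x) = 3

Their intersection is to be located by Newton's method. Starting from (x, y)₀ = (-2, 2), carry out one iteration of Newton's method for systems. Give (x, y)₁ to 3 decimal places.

(-2.265, 0.060)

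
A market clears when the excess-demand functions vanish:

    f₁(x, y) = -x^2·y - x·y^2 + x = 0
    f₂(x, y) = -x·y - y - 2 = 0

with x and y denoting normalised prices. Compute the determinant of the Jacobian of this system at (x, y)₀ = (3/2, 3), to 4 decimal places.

J = [[-2·x·y - y^2 + 1, -x^2 - 2·x·y], [-y, -x - 1]].
At the point, J = [[-17.0000, -11.2500], [-3.0000, -2.5000]].
det J = 8.7500.

8.7500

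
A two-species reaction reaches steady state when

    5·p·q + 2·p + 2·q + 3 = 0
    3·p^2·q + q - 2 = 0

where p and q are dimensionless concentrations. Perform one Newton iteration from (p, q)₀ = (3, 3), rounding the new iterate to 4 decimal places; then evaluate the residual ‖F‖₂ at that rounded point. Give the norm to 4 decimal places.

51.9131

At (3, 3): F = (60.0000, 82.0000).
Jacobian J = [[5·q + 2, 5·p + 2], [6·p·q, 3·p^2 + 1]].
At the point, J = [[17.0000, 17.0000], [54.0000, 28.0000]] (det J = -442.0000).
Solving J·Δ = −F gives Δ = (0.6471, -4.1765).
Then the next iterate is (p, q)₁ = (3.6471, -1.1765).
Re-evaluating at (3.6471, -1.1765): F = (-13.512866, -50.123574), so ‖F‖₂ = 51.9131.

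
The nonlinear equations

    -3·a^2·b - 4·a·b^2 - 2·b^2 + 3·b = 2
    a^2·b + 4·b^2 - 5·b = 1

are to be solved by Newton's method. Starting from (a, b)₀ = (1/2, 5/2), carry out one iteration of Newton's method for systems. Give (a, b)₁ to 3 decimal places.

(0.255, 1.745)

At (1/2, 5/2): F = (-21.375, 12.125).
Jacobian J = [[-6·a·b - 4·b^2, -3·a^2 - 8·a·b - 4·b + 3], [2·a·b, a^2 + 8·b - 5]].
At the point, J = [[-32.500, -17.750], [2.500, 15.250]] (det J = -451.250).
Solving J·Δ = −F gives Δ = (-0.245, -0.755).
Then the next iterate is (a, b)₁ = (0.255, 1.745).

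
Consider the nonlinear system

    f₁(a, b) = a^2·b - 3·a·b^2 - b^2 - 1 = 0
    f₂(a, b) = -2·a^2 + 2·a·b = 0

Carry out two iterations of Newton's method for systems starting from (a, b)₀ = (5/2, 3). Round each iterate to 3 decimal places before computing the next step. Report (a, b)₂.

(1.109, 1.164)

At (5/2, 3): F = (-58.750, 2.500).
Jacobian J = [[2·a·b - 3·b^2, a^2 - 6·a·b - 2·b], [-4·a + 2·b, 2·a]].
At the point, J = [[-12.000, -44.750], [-4.000, 5.000]] (det J = -239.000).
Solving J·Δ = −F gives Δ = (-0.761, -1.109).
Then the next iterate is (a, b)₁ = (1.739, 1.891).
Round to (1.739, 1.891) and repeat: F = (-17.51264, 0.52866), J = [[-4.15074, -20.48857], [-3.174, 3.478]].
Δ = (-0.630, -0.727), so (a, b)₂ = (1.109, 1.164).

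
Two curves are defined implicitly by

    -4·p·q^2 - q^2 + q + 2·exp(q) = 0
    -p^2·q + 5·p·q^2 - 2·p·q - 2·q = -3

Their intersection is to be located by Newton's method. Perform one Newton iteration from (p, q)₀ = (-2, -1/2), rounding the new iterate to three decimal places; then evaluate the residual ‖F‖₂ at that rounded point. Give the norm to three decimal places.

At (-2, -1/2): F = (2.46306, 1.500).
Jacobian J = [[-4·q^2, -8·p·q - 2·q + 2·exp(q) + 1], [-2·p·q + 5·q^2 - 2·q, -p^2 + 10·p·q - 2·p - 2]].
At the point, J = [[-1.000, -4.78694], [0.250, 8.000]] (det J = -6.80327).
Solving J·Δ = −F gives Δ = (3.952, -0.311).
Then the next iterate is (p, q)₁ = (1.952, -0.811).
Re-evaluating at (1.952, -0.811): F = (-5.71538, 17.29766), so ‖F‖₂ = 18.217.

18.217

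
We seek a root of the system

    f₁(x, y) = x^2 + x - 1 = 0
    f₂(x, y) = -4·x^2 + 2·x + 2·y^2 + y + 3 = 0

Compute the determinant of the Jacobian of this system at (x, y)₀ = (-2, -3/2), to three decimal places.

15.000

J = [[2·x + 1, 0], [-8·x + 2, 4·y + 1]].
At the point, J = [[-3.000, 0.000], [18.000, -5.000]].
det J = 15.000.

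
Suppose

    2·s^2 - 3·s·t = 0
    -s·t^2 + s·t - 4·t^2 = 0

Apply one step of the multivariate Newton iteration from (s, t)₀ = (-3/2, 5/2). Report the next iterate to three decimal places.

(-0.852, 0.943)

At (-3/2, 5/2): F = (15.750, -19.375).
Jacobian J = [[4·s - 3·t, -3·s], [-t^2 + t, -2·s·t + s - 8·t]].
At the point, J = [[-13.500, 4.500], [-3.750, -14.000]] (det J = 205.875).
Solving J·Δ = −F gives Δ = (0.648, -1.557).
Then the next iterate is (s, t)₁ = (-0.852, 0.943).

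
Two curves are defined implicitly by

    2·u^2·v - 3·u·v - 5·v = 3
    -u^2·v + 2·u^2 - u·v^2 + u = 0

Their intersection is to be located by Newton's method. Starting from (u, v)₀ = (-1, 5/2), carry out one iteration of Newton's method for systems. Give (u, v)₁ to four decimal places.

(-1.1714, 1.1304)

At (-1, 5/2): F = (-3.0000, 4.7500).
Jacobian J = [[4·u·v - 3·v, 2·u^2 - 3·u - 5], [-2·u·v + 4·u - v^2 + 1, -u^2 - 2·u·v]].
At the point, J = [[-17.5000, 0.0000], [-4.2500, 4.0000]] (det J = -70.0000).
Solving J·Δ = −F gives Δ = (-0.1714, -1.3696).
Then the next iterate is (u, v)₁ = (-1.1714, 1.1304).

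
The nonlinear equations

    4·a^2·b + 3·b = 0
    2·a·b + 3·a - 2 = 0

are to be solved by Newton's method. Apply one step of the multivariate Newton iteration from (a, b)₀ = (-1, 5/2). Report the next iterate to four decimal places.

At (-1, 5/2): F = (17.5000, -10.0000).
Jacobian J = [[8·a·b, 4·a^2 + 3], [2·b + 3, 2·a]].
At the point, J = [[-20.0000, 7.0000], [8.0000, -2.0000]] (det J = -16.0000).
Solving J·Δ = −F gives Δ = (2.1875, 3.7500).
Then the next iterate is (a, b)₁ = (1.1875, 6.2500).

(1.1875, 6.2500)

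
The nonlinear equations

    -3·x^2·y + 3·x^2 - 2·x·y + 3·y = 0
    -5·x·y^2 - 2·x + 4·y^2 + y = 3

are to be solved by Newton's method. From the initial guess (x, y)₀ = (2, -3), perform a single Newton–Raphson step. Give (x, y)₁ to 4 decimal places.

(1.2394, -2.2365)

At (2, -3): F = (51.0000, -64.0000).
Jacobian J = [[-6·x·y + 6·x - 2·y, -3·x^2 - 2·x + 3], [-5·y^2 - 2, -10·x·y + 8·y + 1]].
At the point, J = [[54.0000, -13.0000], [-47.0000, 37.0000]] (det J = 1387.0000).
Solving J·Δ = −F gives Δ = (-0.7606, 0.7635).
Then the next iterate is (x, y)₁ = (1.2394, -2.2365).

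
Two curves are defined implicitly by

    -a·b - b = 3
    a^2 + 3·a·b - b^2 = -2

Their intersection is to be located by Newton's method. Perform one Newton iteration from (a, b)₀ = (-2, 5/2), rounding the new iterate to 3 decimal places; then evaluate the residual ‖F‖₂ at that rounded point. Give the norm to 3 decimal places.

2.705

At (-2, 5/2): F = (-0.500, -15.250).
Jacobian J = [[-b, -a - 1], [2·a + 3·b, 3·a - 2·b]].
At the point, J = [[-2.500, 1.000], [3.500, -11.000]] (det J = 24.000).
Solving J·Δ = −F gives Δ = (-0.865, -1.661).
Then the next iterate is (a, b)₁ = (-2.865, 0.839).
Re-evaluating at (-2.865, 0.839): F = (-1.43526, 2.29310), so ‖F‖₂ = 2.705.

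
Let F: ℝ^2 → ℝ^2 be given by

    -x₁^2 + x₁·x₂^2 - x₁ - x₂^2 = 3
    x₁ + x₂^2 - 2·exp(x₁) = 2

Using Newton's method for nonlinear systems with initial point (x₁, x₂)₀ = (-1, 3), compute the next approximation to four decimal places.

At (-1, 3): F = (-21.0000, 5.264241).
Jacobian J = [[-2·x₁ + x₂^2 - 1, 2·x₁·x₂ - 2·x₂], [-2·exp(x₁) + 1, 2·x₂]].
At the point, J = [[10.0000, -12.0000], [0.264241, 6.0000]] (det J = 63.170893).
Solving J·Δ = −F gives Δ = (0.9946, -0.9212).
Then the next iterate is (x₁, x₂)₁ = (-0.0054, 2.0788).

(-0.0054, 2.0788)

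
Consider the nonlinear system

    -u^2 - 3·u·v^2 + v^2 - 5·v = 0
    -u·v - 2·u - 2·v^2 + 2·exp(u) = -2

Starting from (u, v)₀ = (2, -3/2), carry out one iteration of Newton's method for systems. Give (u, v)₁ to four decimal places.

At (2, -3/2): F = (-7.7500, 11.278112).
Jacobian J = [[-2·u - 3·v^2, -6·u·v + 2·v - 5], [-v + 2·exp(u) - 2, -u - 4·v]].
At the point, J = [[-10.7500, 10.0000], [14.278112, 4.0000]] (det J = -185.781122).
Solving J·Δ = −F gives Δ = (-0.7739, -0.0570).
Then the next iterate is (u, v)₁ = (1.2261, -1.5570).

(1.2261, -1.5570)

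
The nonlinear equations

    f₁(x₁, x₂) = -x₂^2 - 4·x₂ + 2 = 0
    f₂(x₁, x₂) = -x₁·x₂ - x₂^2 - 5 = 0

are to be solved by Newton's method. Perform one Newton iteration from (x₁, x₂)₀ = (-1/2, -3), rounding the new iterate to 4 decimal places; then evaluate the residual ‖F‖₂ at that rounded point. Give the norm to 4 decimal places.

21.1526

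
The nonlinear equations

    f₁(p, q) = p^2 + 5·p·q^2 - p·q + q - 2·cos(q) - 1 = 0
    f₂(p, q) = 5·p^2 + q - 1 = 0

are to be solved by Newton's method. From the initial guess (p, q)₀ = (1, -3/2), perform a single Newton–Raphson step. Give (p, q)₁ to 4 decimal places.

(0.7098, -1.0982)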